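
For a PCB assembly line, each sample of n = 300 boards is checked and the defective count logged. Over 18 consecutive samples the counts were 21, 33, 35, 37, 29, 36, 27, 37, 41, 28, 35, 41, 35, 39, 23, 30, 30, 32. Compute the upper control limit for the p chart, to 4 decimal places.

0.1631

p̄ = Σdᵢ / (k·n) = 589 / (18 × 300) = 0.10907
UCL = p̄ + 3·√(p̄(1−p̄)/n) = 0.10907 + 3 × √(0.10907×0.89093/300) = 0.10907 + 3 × 0.01800 = 0.16307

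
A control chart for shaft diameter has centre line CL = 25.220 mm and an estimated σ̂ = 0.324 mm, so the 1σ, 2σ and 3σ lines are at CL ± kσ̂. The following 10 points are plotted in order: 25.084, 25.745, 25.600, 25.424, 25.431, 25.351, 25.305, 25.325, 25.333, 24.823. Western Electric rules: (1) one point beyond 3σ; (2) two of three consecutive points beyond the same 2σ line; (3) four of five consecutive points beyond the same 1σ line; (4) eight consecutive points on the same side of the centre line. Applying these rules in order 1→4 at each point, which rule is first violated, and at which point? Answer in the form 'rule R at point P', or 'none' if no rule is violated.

rule 4 at point 9

Zone of each point (C = within 1σ̂, B = 1σ̂–2σ̂, A = 2σ̂–3σ̂, * = beyond 3σ̂; sign = side of CL): 1:-C, 2:+B, 3:+B, 4:+C, 5:+C, 6:+C, 7:+C, 8:+C, 9:+C, 10:-B
Rule 4 (eight consecutive points on the same side of the centre line) is satisfied at point 9.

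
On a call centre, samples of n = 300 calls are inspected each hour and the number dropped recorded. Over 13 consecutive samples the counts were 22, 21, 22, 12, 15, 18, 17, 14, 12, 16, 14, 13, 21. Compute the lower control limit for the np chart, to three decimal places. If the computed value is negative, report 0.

4.781

p̄ = Σdᵢ / (k·n) = 217 / (13 × 300) = 0.05564
LCL = np̄ − 3·√(np̄(1−p̄)) = 16.6923 − 3 × 3.9703 = 4.7813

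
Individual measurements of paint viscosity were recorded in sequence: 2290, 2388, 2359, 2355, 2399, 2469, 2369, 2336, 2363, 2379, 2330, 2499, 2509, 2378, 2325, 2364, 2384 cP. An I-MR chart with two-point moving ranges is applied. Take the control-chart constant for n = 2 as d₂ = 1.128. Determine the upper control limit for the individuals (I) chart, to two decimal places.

2530.39

X̄ = (2290 + 2388 + 2359 + 2355 + 2399 + 2469 + 2369 + 2336 + 2363 + 2379 + 2330 + 2499 + 2509 + 2378 + 2325 + 2364 + 2384) / 17 = 2382.1176
Moving ranges: 98, 29, 4, 44, 70, 100, 33, 27, 16, 49, 169, 10, 131, 53, 39, 20; M̄R̄ = 892.0000 / 16 = 55.7500
UCL = X̄ + 3·M̄R̄/d₂ = 2382.1176 + 3 × 55.7500 / 1.128 = 2530.3889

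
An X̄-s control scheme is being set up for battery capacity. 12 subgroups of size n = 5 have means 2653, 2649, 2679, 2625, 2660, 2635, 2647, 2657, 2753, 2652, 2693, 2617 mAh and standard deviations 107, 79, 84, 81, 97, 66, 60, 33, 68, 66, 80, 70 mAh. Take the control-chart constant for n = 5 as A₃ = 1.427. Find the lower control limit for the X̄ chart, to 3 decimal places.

X̄̄ = (2653 + 2649 + 2679 + 2625 + 2660 + 2635 + 2647 + 2657 + 2753 + 2652 + 2693 + 2617) / 12 = 2660.0000
s̄ = (107 + 79 + 84 + 81 + 97 + 66 + 60 + 33 + 68 + 66 + 80 + 70) / 12 = 74.2500
LCL = X̄̄ − A₃·s̄ = 2660.0000 − 1.427 × 74.2500 = 2554.0453

2554.045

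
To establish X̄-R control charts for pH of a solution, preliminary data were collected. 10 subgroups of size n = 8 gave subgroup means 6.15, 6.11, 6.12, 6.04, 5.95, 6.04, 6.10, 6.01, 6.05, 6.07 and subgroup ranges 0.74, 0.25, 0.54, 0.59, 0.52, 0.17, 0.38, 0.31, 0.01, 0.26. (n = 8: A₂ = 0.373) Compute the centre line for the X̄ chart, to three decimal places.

6.064

X̄̄ = (6.15 + 6.11 + 6.12 + 6.04 + 5.95 + 6.04 + 6.10 + 6.01 + 6.05 + 6.07) / 10 = 60.6400 / 10 = 6.0640
CL = X̄̄ = 6.0640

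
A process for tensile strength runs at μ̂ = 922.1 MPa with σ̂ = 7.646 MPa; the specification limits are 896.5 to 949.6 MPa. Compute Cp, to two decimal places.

1.16

Cp = (USL − LSL) / (6σ̂) = (949.6 − 896.5) / (6 × 7.646) = 53.1000 / 45.8760 = 1.1575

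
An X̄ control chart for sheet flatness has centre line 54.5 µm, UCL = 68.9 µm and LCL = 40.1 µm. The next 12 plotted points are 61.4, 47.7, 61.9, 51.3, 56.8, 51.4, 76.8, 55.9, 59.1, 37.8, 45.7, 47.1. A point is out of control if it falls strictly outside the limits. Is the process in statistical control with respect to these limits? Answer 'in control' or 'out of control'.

Compare each point to [40.1, 68.9]: sample 7 = 76.8 > UCL; sample 10 = 37.8 < LCL.

out of control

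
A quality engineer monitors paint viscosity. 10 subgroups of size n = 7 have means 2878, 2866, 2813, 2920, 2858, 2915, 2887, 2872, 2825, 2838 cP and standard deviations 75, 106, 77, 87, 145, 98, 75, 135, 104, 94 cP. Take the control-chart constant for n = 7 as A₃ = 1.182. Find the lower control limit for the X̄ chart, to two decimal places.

2749.47

X̄̄ = (2878 + 2866 + 2813 + 2920 + 2858 + 2915 + 2887 + 2872 + 2825 + 2838) / 10 = 2867.2000
s̄ = (75 + 106 + 77 + 87 + 145 + 98 + 75 + 135 + 104 + 94) / 10 = 99.6000
LCL = X̄̄ − A₃·s̄ = 2867.2000 − 1.182 × 99.6000 = 2749.4728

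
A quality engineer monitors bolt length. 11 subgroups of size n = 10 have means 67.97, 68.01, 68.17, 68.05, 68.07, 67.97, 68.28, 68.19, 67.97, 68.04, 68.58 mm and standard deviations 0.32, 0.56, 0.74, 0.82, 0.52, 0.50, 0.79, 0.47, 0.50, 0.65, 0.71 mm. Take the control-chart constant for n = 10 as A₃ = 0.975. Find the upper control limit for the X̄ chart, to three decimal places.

X̄̄ = (67.97 + 68.01 + 68.17 + 68.05 + 68.07 + 67.97 + 68.28 + 68.19 + 67.97 + 68.04 + 68.58) / 11 = 68.1182
s̄ = (0.32 + 0.56 + 0.74 + 0.82 + 0.52 + 0.50 + 0.79 + 0.47 + 0.50 + 0.65 + 0.71) / 11 = 0.5982
UCL = X̄̄ + A₃·s̄ = 68.1182 + 0.975 × 0.5982 = 68.7014

68.701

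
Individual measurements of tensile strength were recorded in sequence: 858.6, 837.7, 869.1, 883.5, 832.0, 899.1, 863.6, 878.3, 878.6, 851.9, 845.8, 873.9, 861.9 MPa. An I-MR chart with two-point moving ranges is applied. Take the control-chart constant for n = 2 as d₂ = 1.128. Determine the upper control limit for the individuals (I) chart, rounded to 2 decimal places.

932.57

X̄ = (858.6 + 837.7 + 869.1 + 883.5 + 832.0 + 899.1 + 863.6 + 878.3 + 878.6 + 851.9 + 845.8 + 873.9 + 861.9) / 13 = 864.1538
Moving ranges: 20.9, 31.4, 14.4, 51.5, 67.1, 35.5, 14.7, 0.3, 26.7, 6.1, 28.1, 12.0; M̄R̄ = 308.7000 / 12 = 25.7250
UCL = X̄ + 3·M̄R̄/d₂ = 864.1538 + 3 × 25.7250 / 1.128 = 932.5714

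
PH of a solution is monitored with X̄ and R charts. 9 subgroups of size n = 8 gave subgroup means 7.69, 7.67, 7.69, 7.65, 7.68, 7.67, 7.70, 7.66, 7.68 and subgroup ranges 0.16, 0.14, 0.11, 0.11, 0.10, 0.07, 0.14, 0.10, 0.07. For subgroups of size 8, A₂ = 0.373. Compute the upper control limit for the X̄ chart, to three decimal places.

X̄̄ = (7.69 + 7.67 + 7.69 + 7.65 + 7.68 + 7.67 + 7.70 + 7.66 + 7.68) / 9 = 69.0900 / 9 = 7.6767
R̄ = (0.16 + 0.14 + 0.11 + 0.11 + 0.10 + 0.07 + 0.14 + 0.10 + 0.07) / 9 = 1.0000 / 9 = 0.1111
UCL = X̄̄ + A₂·R̄ = 7.6767 + 0.373 × 0.1111 = 7.7181

7.718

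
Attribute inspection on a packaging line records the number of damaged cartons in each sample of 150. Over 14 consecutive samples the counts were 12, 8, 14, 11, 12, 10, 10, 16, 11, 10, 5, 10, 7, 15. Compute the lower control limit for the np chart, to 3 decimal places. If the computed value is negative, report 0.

1.294

p̄ = Σdᵢ / (k·n) = 151 / (14 × 150) = 0.07190
LCL = np̄ − 3·√(np̄(1−p̄)) = 10.7857 − 3 × 3.1639 = 1.2941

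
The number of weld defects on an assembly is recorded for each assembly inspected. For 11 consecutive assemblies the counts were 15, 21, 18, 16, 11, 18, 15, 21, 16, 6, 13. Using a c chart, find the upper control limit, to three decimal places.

27.248

c̄ = (15 + 21 + 18 + 16 + 11 + 18 + 15 + 21 + 16 + 6 + 13) / 11 = 170 / 11 = 15.4545
UCL = c̄ + 3√c̄ = 15.4545 + 3 × √15.4545 = 15.4545 + 3 × 3.9312 = 27.2482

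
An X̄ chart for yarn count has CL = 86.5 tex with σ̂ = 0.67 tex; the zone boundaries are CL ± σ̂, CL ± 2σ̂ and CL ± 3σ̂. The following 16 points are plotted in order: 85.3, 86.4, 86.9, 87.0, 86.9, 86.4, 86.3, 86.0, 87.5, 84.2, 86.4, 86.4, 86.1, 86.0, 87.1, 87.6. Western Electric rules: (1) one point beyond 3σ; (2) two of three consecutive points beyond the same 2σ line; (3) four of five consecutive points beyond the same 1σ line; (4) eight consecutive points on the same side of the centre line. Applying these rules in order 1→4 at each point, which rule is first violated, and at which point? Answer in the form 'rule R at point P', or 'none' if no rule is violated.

rule 1 at point 10

Zone of each point (C = within 1σ̂, B = 1σ̂–2σ̂, A = 2σ̂–3σ̂, * = beyond 3σ̂; sign = side of CL): 1:-B, 2:-C, 3:+C, 4:+C, 5:+C, 6:-C, 7:-C, 8:-C, 9:+B, 10:-*, 11:-C, 12:-C, 13:-C, 14:-C, 15:+C, 16:+B
Rule 1 (one point beyond the 3σ limits) is satisfied at point 10.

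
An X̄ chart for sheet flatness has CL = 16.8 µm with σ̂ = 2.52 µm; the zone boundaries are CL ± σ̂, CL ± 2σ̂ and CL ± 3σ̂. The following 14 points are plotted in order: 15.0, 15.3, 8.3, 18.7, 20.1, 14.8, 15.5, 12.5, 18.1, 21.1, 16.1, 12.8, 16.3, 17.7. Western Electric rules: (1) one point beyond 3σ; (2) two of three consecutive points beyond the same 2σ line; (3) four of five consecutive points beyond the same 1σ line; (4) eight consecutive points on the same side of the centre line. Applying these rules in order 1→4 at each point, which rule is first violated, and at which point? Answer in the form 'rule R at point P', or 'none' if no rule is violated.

Zone of each point (C = within 1σ̂, B = 1σ̂–2σ̂, A = 2σ̂–3σ̂, * = beyond 3σ̂; sign = side of CL): 1:-C, 2:-C, 3:-*, 4:+C, 5:+B, 6:-C, 7:-C, 8:-B, 9:+C, 10:+B, 11:-C, 12:-B, 13:-C, 14:+C
Rule 1 (one point beyond the 3σ limits) is satisfied at point 3.

rule 1 at point 3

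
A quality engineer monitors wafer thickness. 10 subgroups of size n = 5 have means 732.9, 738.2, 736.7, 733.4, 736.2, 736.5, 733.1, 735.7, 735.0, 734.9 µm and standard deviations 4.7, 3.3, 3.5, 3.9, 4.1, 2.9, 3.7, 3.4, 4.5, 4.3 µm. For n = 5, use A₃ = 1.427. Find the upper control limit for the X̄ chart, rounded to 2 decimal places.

740.73

X̄̄ = (732.9 + 738.2 + 736.7 + 733.4 + 736.2 + 736.5 + 733.1 + 735.7 + 735.0 + 734.9) / 10 = 735.2600
s̄ = (4.7 + 3.3 + 3.5 + 3.9 + 4.1 + 2.9 + 3.7 + 3.4 + 4.5 + 4.3) / 10 = 3.8300
UCL = X̄̄ + A₃·s̄ = 735.2600 + 1.427 × 3.8300 = 740.7254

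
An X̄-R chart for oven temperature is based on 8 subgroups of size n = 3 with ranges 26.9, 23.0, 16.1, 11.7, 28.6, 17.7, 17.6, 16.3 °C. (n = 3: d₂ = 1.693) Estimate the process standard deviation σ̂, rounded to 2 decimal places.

R̄ = (26.9 + 23.0 + 16.1 + 11.7 + 28.6 + 17.7 + 17.6 + 16.3) / 8 = 19.7375
σ̂ = R̄ / d₂ = 19.7375 / 1.693 = 11.6583

11.66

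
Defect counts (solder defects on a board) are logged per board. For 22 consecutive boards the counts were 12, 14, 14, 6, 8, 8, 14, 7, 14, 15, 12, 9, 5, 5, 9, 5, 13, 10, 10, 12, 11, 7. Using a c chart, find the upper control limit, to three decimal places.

19.487

c̄ = (12 + 14 + 14 + 6 + 8 + 8 + 14 + 7 + 14 + 15 + 12 + 9 + 5 + 5 + 9 + 5 + 13 + 10 + 10 + 12 + 11 + 7) / 22 = 220 / 22 = 10.0000
UCL = c̄ + 3√c̄ = 10.0000 + 3 × √10.0000 = 10.0000 + 3 × 3.1623 = 19.4868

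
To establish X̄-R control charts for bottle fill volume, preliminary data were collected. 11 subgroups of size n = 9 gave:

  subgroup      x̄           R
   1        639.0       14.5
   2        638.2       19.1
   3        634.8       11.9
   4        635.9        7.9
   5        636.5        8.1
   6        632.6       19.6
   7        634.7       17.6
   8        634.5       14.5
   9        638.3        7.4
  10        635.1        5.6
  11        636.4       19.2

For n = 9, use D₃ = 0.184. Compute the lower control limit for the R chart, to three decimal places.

R̄ = (14.5 + 19.1 + 11.9 + 7.9 + 8.1 + 19.6 + 17.6 + 14.5 + 7.4 + 5.6 + 19.2) / 11 = 145.4000 / 11 = 13.2182
LCL_R = D₃·R̄ = 0.184 × 13.2182 = 2.4321

2.432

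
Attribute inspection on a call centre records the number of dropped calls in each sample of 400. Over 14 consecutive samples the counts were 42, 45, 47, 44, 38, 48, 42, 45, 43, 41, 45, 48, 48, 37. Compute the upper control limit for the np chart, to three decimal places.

p̄ = Σdᵢ / (k·n) = 613 / (14 × 400) = 0.10946
UCL = np̄ + 3·√(np̄(1−p̄)) = 43.7857 + 3 × √(43.7857×0.89054) = 43.7857 + 3 × 6.2444 = 62.5190

62.519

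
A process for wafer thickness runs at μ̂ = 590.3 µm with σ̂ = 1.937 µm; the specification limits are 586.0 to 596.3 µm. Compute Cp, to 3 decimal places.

0.886

Cp = (USL − LSL) / (6σ̂) = (596.3 − 586.0) / (6 × 1.937) = 10.3000 / 11.6220 = 0.8863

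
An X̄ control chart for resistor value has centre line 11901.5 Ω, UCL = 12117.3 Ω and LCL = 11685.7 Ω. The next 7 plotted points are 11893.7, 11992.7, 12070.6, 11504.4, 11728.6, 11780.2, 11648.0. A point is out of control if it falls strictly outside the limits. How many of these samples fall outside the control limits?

2

Compare each point to [11685.7, 12117.3]: sample 4 = 11504.4 < LCL; sample 7 = 11648.0 < LCL.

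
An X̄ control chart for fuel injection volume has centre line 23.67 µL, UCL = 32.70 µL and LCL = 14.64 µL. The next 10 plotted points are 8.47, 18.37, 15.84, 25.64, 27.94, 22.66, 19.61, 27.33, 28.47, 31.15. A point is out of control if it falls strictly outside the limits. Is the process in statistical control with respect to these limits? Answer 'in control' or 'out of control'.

out of control

Compare each point to [14.64, 32.70]: sample 1 = 8.47 < LCL.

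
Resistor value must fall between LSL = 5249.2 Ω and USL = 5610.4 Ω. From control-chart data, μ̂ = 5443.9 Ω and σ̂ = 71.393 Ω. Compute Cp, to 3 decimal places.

Cp = (USL − LSL) / (6σ̂) = (5610.4 − 5249.2) / (6 × 71.393) = 361.2000 / 428.3580 = 0.8432

0.843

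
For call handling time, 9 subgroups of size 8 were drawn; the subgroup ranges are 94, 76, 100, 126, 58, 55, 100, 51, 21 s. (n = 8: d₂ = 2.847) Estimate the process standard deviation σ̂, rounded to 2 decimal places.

R̄ = (94 + 76 + 100 + 126 + 58 + 55 + 100 + 51 + 21) / 9 = 75.6667
σ̂ = R̄ / d₂ = 75.6667 / 2.847 = 26.5777

26.58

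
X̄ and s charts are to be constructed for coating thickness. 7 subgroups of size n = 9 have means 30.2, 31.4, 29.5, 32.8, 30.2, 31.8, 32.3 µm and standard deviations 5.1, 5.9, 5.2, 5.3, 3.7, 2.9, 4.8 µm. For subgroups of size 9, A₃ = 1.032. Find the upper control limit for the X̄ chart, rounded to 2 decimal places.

X̄̄ = (30.2 + 31.4 + 29.5 + 32.8 + 30.2 + 31.8 + 32.3) / 7 = 31.1714
s̄ = (5.1 + 5.9 + 5.2 + 5.3 + 3.7 + 2.9 + 4.8) / 7 = 4.7000
UCL = X̄̄ + A₃·s̄ = 31.1714 + 1.032 × 4.7000 = 36.0218

36.02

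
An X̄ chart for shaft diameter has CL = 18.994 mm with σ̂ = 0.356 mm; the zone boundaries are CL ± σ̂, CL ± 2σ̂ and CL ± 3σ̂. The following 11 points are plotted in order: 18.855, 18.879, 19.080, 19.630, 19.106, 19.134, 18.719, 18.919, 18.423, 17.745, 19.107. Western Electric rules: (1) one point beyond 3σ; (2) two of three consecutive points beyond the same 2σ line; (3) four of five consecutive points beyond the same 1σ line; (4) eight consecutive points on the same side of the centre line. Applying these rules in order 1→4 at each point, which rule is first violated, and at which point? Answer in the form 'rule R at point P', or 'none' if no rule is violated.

rule 1 at point 10

Zone of each point (C = within 1σ̂, B = 1σ̂–2σ̂, A = 2σ̂–3σ̂, * = beyond 3σ̂; sign = side of CL): 1:-C, 2:-C, 3:+C, 4:+B, 5:+C, 6:+C, 7:-C, 8:-C, 9:-B, 10:-*, 11:+C
Rule 1 (one point beyond the 3σ limits) is satisfied at point 10.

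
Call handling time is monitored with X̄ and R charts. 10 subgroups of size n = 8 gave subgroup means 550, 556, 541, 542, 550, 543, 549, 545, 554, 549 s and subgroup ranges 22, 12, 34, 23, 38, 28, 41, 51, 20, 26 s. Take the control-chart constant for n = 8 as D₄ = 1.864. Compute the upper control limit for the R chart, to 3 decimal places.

54.988

R̄ = (22 + 12 + 34 + 23 + 38 + 28 + 41 + 51 + 20 + 26) / 10 = 295.0000 / 10 = 29.5000
UCL_R = D₄·R̄ = 1.864 × 29.5000 = 54.9880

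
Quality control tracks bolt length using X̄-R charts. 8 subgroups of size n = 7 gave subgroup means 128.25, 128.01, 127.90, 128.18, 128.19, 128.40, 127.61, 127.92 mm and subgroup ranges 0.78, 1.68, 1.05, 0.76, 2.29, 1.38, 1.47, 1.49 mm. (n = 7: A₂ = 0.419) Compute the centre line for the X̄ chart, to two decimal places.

128.06

X̄̄ = (128.25 + 128.01 + 127.90 + 128.18 + 128.19 + 128.40 + 127.61 + 127.92) / 8 = 1024.4600 / 8 = 128.0575
CL = X̄̄ = 128.0575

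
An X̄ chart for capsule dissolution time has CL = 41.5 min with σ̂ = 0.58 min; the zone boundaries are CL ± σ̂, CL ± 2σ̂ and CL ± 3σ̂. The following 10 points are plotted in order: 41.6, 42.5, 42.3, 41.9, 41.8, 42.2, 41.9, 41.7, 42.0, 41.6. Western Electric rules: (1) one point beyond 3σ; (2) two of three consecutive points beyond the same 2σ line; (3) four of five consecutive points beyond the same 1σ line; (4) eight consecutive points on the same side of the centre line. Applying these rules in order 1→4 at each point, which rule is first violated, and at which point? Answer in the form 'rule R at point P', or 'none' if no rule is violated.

rule 4 at point 8

Zone of each point (C = within 1σ̂, B = 1σ̂–2σ̂, A = 2σ̂–3σ̂, * = beyond 3σ̂; sign = side of CL): 1:+C, 2:+B, 3:+B, 4:+C, 5:+C, 6:+B, 7:+C, 8:+C, 9:+C, 10:+C
Rule 4 (eight consecutive points on the same side of the centre line) is satisfied at point 8.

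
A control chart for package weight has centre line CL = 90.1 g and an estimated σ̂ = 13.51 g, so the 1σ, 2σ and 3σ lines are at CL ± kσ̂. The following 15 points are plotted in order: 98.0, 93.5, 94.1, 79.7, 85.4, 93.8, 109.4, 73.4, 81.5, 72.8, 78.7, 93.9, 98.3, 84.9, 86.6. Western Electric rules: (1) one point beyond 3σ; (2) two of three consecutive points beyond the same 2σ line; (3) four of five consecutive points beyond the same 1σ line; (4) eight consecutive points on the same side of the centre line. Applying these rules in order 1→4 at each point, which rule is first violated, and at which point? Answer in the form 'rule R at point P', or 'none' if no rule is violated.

none

Zone of each point (C = within 1σ̂, B = 1σ̂–2σ̂, A = 2σ̂–3σ̂, * = beyond 3σ̂; sign = side of CL): 1:+C, 2:+C, 3:+C, 4:-C, 5:-C, 6:+C, 7:+B, 8:-B, 9:-C, 10:-B, 11:-C, 12:+C, 13:+C, 14:-C, 15:-C
No rule fires across all 15 points.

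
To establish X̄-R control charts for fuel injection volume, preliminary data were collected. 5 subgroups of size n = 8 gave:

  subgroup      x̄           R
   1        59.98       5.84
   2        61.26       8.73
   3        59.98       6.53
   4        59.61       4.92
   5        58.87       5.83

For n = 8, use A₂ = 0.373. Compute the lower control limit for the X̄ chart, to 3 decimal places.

57.564

X̄̄ = (59.98 + 61.26 + 59.98 + 59.61 + 58.87) / 5 = 299.7000 / 5 = 59.9400
R̄ = (5.84 + 8.73 + 6.53 + 4.92 + 5.83) / 5 = 31.8500 / 5 = 6.3700
LCL = X̄̄ − A₂·R̄ = 59.9400 − 0.373 × 6.3700 = 57.5640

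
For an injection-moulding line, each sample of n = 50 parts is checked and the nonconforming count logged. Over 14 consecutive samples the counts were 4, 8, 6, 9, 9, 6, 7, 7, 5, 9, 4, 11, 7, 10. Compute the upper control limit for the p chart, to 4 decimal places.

0.2954

p̄ = Σdᵢ / (k·n) = 102 / (14 × 50) = 0.14571
UCL = p̄ + 3·√(p̄(1−p̄)/n) = 0.14571 + 3 × √(0.14571×0.85429/50) = 0.14571 + 3 × 0.04990 = 0.29540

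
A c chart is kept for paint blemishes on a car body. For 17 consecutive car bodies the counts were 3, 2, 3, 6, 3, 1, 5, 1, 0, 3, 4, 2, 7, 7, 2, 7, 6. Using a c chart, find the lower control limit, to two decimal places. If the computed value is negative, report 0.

c̄ = (3 + 2 + 3 + 6 + 3 + 1 + 5 + 1 + 0 + 3 + 4 + 2 + 7 + 7 + 2 + 7 + 6) / 17 = 62 / 17 = 3.6471
LCL = c̄ − 3√c̄ = 3.6471 − 3 × 1.9097 = -2.0821 → 0 (cannot be negative)

0.00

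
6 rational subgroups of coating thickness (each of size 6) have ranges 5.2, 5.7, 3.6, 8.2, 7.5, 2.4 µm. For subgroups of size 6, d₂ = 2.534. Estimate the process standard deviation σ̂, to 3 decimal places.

2.144

R̄ = (5.2 + 5.7 + 3.6 + 8.2 + 7.5 + 2.4) / 6 = 5.4333
σ̂ = R̄ / d₂ = 5.4333 / 2.534 = 2.1442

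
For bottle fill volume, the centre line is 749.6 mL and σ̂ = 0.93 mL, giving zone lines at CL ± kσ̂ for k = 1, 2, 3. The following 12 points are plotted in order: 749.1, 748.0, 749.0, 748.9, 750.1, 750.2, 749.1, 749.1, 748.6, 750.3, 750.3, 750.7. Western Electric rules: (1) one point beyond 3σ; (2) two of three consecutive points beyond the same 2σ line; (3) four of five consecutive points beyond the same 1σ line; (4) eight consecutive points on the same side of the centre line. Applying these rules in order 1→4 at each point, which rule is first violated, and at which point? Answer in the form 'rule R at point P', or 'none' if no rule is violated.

Zone of each point (C = within 1σ̂, B = 1σ̂–2σ̂, A = 2σ̂–3σ̂, * = beyond 3σ̂; sign = side of CL): 1:-C, 2:-B, 3:-C, 4:-C, 5:+C, 6:+C, 7:-C, 8:-C, 9:-B, 10:+C, 11:+C, 12:+B
No rule fires across all 12 points.

none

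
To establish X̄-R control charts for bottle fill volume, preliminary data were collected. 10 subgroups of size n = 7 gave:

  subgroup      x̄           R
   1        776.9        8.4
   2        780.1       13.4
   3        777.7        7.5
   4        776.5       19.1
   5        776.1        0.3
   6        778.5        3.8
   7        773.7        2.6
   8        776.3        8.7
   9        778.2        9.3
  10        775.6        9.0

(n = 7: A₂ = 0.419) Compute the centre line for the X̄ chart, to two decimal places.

X̄̄ = (776.9 + 780.1 + 777.7 + 776.5 + 776.1 + 778.5 + 773.7 + 776.3 + 778.2 + 775.6) / 10 = 7769.6000 / 10 = 776.9600
CL = X̄̄ = 776.9600

776.96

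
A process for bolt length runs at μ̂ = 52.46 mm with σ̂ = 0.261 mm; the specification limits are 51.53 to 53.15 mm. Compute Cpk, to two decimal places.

0.88

Cpu = (USL − μ̂) / (3σ̂) = (53.15 − 52.46) / (3 × 0.261) = 0.8812; Cpl = (μ̂ − LSL) / (3σ̂) = (52.46 − 51.53) / (3 × 0.261) = 1.1877; Cpk = min(Cpu, Cpl) = 0.8812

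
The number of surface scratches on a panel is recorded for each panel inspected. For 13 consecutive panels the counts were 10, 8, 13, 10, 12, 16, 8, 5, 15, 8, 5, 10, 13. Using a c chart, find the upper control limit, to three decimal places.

c̄ = (10 + 8 + 13 + 10 + 12 + 16 + 8 + 5 + 15 + 8 + 5 + 10 + 13) / 13 = 133 / 13 = 10.2308
UCL = c̄ + 3√c̄ = 10.2308 + 3 × √10.2308 = 10.2308 + 3 × 3.1986 = 19.8264

19.826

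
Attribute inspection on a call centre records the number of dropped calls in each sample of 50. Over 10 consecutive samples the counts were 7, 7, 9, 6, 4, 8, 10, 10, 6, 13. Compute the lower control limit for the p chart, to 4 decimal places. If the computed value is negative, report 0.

p̄ = Σdᵢ / (k·n) = 80 / (10 × 50) = 0.16000
LCL = p̄ − 3·√(p̄(1−p̄)/n) = 0.16000 − 3 × 0.05185 = 0.00446

0.0045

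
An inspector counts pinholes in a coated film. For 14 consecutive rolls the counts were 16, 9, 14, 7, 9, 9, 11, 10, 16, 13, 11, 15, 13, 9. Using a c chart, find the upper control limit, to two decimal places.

21.78

c̄ = (16 + 9 + 14 + 7 + 9 + 9 + 11 + 10 + 16 + 13 + 11 + 15 + 13 + 9) / 14 = 162 / 14 = 11.5714
UCL = c̄ + 3√c̄ = 11.5714 + 3 × √11.5714 = 11.5714 + 3 × 3.4017 = 21.7765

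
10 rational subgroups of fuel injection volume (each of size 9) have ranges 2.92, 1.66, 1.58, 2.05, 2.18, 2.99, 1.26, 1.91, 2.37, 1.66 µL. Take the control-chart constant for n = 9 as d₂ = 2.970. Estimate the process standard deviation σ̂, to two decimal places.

0.69

R̄ = (2.92 + 1.66 + 1.58 + 2.05 + 2.18 + 2.99 + 1.26 + 1.91 + 2.37 + 1.66) / 10 = 2.0580
σ̂ = R̄ / d₂ = 2.0580 / 2.970 = 0.6929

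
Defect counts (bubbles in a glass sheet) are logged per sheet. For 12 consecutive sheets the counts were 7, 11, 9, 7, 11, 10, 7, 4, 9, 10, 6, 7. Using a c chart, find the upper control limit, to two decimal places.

c̄ = (7 + 11 + 9 + 7 + 11 + 10 + 7 + 4 + 9 + 10 + 6 + 7) / 12 = 98 / 12 = 8.1667
UCL = c̄ + 3√c̄ = 8.1667 + 3 × √8.1667 = 8.1667 + 3 × 2.8577 = 16.7399

16.74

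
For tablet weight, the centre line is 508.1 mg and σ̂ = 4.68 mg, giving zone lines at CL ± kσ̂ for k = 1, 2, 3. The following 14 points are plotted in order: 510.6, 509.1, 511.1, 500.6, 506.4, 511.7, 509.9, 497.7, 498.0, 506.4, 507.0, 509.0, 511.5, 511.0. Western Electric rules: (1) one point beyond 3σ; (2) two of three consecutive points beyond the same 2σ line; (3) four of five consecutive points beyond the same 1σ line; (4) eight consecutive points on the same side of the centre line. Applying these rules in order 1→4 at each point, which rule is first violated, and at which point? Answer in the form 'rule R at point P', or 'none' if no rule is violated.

Zone of each point (C = within 1σ̂, B = 1σ̂–2σ̂, A = 2σ̂–3σ̂, * = beyond 3σ̂; sign = side of CL): 1:+C, 2:+C, 3:+C, 4:-B, 5:-C, 6:+C, 7:+C, 8:-A, 9:-A, 10:-C, 11:-C, 12:+C, 13:+C, 14:+C
Rule 2 (two of three consecutive points beyond the same 2σ limit) is satisfied at point 9.

rule 2 at point 9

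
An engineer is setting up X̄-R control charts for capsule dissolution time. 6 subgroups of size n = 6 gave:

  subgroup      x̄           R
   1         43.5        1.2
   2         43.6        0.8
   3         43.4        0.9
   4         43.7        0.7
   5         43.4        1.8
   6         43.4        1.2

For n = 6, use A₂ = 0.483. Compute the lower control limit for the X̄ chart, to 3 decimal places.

X̄̄ = (43.5 + 43.6 + 43.4 + 43.7 + 43.4 + 43.4) / 6 = 261.0000 / 6 = 43.5000
R̄ = (1.2 + 0.8 + 0.9 + 0.7 + 1.8 + 1.2) / 6 = 6.6000 / 6 = 1.1000
LCL = X̄̄ − A₂·R̄ = 43.5000 − 0.483 × 1.1000 = 42.9687

42.969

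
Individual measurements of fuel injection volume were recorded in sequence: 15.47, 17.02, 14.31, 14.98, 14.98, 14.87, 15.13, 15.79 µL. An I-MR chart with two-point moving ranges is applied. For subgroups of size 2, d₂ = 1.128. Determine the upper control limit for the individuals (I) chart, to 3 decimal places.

17.583

X̄ = (15.47 + 17.02 + 14.31 + 14.98 + 14.98 + 14.87 + 15.13 + 15.79) / 8 = 15.3187
Moving ranges: 1.55, 2.71, 0.67, 0.00, 0.11, 0.26, 0.66; M̄R̄ = 5.9600 / 7 = 0.8514
UCL = X̄ + 3·M̄R̄/d₂ = 15.3187 + 3 × 0.8514 / 1.128 = 17.5832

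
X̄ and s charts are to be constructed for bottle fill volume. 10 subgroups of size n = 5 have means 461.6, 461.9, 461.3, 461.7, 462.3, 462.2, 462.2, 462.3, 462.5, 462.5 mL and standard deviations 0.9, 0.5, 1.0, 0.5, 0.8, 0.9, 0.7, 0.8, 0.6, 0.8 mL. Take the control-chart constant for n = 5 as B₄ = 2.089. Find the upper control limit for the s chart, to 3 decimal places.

s̄ = (0.9 + 0.5 + 1.0 + 0.5 + 0.8 + 0.9 + 0.7 + 0.8 + 0.6 + 0.8) / 10 = 0.7500
UCL_s = B₄·s̄ = 2.089 × 0.7500 = 1.5667

1.567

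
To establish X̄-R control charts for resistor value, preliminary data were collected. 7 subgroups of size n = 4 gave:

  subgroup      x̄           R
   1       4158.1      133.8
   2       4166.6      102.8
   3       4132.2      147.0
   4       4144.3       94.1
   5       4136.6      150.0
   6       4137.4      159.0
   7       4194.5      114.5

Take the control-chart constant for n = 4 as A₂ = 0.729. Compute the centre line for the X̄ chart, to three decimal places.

4152.814

X̄̄ = (4158.1 + 4166.6 + 4132.2 + 4144.3 + 4136.6 + 4137.4 + 4194.5) / 7 = 29069.7000 / 7 = 4152.8143
CL = X̄̄ = 4152.8143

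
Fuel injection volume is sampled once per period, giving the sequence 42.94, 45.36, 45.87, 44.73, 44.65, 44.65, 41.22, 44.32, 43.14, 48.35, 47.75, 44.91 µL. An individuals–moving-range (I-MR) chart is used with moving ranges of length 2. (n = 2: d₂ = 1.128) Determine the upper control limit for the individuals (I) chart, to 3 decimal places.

49.783

X̄ = (42.94 + 45.36 + 45.87 + 44.73 + 44.65 + 44.65 + 41.22 + 44.32 + 43.14 + 48.35 + 47.75 + 44.91) / 12 = 44.8242
Moving ranges: 2.42, 0.51, 1.14, 0.08, 0.00, 3.43, 3.10, 1.18, 5.21, 0.60, 2.84; M̄R̄ = 20.5100 / 11 = 1.8645
UCL = X̄ + 3·M̄R̄/d₂ = 44.8242 + 3 × 1.8645 / 1.128 = 49.7831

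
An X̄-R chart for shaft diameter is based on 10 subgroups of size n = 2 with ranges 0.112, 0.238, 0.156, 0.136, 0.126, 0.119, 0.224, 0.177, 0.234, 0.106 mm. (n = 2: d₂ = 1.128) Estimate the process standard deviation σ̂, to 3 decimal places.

0.144

R̄ = (0.112 + 0.238 + 0.156 + 0.136 + 0.126 + 0.119 + 0.224 + 0.177 + 0.234 + 0.106) / 10 = 0.1628
σ̂ = R̄ / d₂ = 0.1628 / 1.128 = 0.1443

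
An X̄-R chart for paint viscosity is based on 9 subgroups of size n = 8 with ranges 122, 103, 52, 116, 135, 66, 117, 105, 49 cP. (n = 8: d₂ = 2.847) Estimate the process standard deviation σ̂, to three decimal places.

33.759

R̄ = (122 + 103 + 52 + 116 + 135 + 66 + 117 + 105 + 49) / 9 = 96.1111
σ̂ = R̄ / d₂ = 96.1111 / 2.847 = 33.7587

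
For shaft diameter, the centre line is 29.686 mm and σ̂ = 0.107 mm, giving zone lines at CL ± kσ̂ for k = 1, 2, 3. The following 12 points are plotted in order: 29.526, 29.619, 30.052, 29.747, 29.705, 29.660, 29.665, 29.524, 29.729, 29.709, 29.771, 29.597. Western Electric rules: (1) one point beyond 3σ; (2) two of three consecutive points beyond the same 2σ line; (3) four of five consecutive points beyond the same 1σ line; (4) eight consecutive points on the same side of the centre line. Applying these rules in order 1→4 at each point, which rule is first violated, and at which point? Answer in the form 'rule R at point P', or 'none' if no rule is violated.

Zone of each point (C = within 1σ̂, B = 1σ̂–2σ̂, A = 2σ̂–3σ̂, * = beyond 3σ̂; sign = side of CL): 1:-B, 2:-C, 3:+*, 4:+C, 5:+C, 6:-C, 7:-C, 8:-B, 9:+C, 10:+C, 11:+C, 12:-C
Rule 1 (one point beyond the 3σ limits) is satisfied at point 3.

rule 1 at point 3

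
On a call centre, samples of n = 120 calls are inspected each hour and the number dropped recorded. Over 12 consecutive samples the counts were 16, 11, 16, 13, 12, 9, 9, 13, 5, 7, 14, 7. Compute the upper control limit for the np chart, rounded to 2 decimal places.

20.48

p̄ = Σdᵢ / (k·n) = 132 / (12 × 120) = 0.09167
UCL = np̄ + 3·√(np̄(1−p̄)) = 11.0000 + 3 × √(11.0000×0.90833) = 11.0000 + 3 × 3.1610 = 20.4829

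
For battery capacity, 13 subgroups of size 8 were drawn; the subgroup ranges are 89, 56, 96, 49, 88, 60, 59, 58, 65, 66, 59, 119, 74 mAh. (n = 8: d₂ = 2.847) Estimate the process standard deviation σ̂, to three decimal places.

25.344

R̄ = (89 + 56 + 96 + 49 + 88 + 60 + 59 + 58 + 65 + 66 + 59 + 119 + 74) / 13 = 72.1538
σ̂ = R̄ / d₂ = 72.1538 / 2.847 = 25.3438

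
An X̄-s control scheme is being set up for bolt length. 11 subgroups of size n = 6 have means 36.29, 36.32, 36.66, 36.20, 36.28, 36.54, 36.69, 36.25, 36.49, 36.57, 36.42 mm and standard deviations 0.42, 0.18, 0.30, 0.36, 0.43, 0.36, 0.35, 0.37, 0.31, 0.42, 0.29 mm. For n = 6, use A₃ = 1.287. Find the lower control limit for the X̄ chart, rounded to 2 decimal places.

35.98

X̄̄ = (36.29 + 36.32 + 36.66 + 36.20 + 36.28 + 36.54 + 36.69 + 36.25 + 36.49 + 36.57 + 36.42) / 11 = 36.4282
s̄ = (0.42 + 0.18 + 0.30 + 0.36 + 0.43 + 0.36 + 0.35 + 0.37 + 0.31 + 0.42 + 0.29) / 11 = 0.3445
LCL = X̄̄ − A₃·s̄ = 36.4282 − 1.287 × 0.3445 = 35.9848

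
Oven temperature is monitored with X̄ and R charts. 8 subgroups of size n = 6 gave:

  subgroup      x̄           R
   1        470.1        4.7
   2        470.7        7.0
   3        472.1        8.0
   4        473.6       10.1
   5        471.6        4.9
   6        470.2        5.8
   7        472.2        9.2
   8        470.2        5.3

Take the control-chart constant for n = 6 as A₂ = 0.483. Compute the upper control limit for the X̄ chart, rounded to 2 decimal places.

X̄̄ = (470.1 + 470.7 + 472.1 + 473.6 + 471.6 + 470.2 + 472.2 + 470.2) / 8 = 3770.7000 / 8 = 471.3375
R̄ = (4.7 + 7.0 + 8.0 + 10.1 + 4.9 + 5.8 + 9.2 + 5.3) / 8 = 55.0000 / 8 = 6.8750
UCL = X̄̄ + A₂·R̄ = 471.3375 + 0.483 × 6.8750 = 474.6581

474.66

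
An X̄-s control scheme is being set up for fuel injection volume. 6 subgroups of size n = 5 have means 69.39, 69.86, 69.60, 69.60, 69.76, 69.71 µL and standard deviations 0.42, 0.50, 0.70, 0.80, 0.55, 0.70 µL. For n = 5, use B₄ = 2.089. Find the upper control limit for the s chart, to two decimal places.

1.28

s̄ = (0.42 + 0.50 + 0.70 + 0.80 + 0.55 + 0.70) / 6 = 0.6117
UCL_s = B₄·s̄ = 2.089 × 0.6117 = 1.2778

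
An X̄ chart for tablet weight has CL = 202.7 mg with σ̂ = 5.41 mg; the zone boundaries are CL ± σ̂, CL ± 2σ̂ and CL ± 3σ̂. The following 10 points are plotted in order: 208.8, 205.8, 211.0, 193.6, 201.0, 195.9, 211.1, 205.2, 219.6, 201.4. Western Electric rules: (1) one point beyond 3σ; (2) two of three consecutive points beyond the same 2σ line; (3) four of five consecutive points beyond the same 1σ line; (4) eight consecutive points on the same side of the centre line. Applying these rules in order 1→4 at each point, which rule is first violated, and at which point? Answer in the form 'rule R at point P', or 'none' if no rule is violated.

rule 1 at point 9

Zone of each point (C = within 1σ̂, B = 1σ̂–2σ̂, A = 2σ̂–3σ̂, * = beyond 3σ̂; sign = side of CL): 1:+B, 2:+C, 3:+B, 4:-B, 5:-C, 6:-B, 7:+B, 8:+C, 9:+*, 10:-C
Rule 1 (one point beyond the 3σ limits) is satisfied at point 9.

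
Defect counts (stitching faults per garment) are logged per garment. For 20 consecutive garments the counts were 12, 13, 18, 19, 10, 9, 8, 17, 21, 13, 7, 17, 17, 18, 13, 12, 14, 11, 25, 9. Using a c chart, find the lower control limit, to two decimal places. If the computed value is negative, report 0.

c̄ = (12 + 13 + 18 + 19 + 10 + 9 + 8 + 17 + 21 + 13 + 7 + 17 + 17 + 18 + 13 + 12 + 14 + 11 + 25 + 9) / 20 = 283 / 20 = 14.1500
LCL = c̄ − 3√c̄ = 14.1500 − 3 × 3.7616 = 2.8651

2.87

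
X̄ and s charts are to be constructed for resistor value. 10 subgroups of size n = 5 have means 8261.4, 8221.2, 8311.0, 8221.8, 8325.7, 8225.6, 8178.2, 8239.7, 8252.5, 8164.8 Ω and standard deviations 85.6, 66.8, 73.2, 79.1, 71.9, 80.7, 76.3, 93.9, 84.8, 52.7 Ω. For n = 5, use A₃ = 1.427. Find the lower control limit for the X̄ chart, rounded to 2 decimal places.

X̄̄ = (8261.4 + 8221.2 + 8311.0 + 8221.8 + 8325.7 + 8225.6 + 8178.2 + 8239.7 + 8252.5 + 8164.8) / 10 = 8240.1900
s̄ = (85.6 + 66.8 + 73.2 + 79.1 + 71.9 + 80.7 + 76.3 + 93.9 + 84.8 + 52.7) / 10 = 76.5000
LCL = X̄̄ − A₃·s̄ = 8240.1900 − 1.427 × 76.5000 = 8131.0245

8131.02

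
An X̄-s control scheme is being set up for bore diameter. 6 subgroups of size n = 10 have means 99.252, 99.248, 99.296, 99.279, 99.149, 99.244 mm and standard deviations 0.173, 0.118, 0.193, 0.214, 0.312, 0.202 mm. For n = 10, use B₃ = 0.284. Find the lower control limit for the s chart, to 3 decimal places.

0.057

s̄ = (0.173 + 0.118 + 0.193 + 0.214 + 0.312 + 0.202) / 6 = 0.2020
LCL_s = B₃·s̄ = 0.284 × 0.2020 = 0.0574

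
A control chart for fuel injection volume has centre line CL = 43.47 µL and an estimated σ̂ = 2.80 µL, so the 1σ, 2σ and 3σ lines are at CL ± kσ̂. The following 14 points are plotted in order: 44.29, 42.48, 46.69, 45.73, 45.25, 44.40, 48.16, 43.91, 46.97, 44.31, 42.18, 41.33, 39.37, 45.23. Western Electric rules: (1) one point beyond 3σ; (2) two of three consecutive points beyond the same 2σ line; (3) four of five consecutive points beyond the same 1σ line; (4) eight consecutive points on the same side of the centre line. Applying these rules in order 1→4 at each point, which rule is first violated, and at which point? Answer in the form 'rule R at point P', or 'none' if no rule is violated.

Zone of each point (C = within 1σ̂, B = 1σ̂–2σ̂, A = 2σ̂–3σ̂, * = beyond 3σ̂; sign = side of CL): 1:+C, 2:-C, 3:+B, 4:+C, 5:+C, 6:+C, 7:+B, 8:+C, 9:+B, 10:+C, 11:-C, 12:-C, 13:-B, 14:+C
Rule 4 (eight consecutive points on the same side of the centre line) is satisfied at point 10.

rule 4 at point 10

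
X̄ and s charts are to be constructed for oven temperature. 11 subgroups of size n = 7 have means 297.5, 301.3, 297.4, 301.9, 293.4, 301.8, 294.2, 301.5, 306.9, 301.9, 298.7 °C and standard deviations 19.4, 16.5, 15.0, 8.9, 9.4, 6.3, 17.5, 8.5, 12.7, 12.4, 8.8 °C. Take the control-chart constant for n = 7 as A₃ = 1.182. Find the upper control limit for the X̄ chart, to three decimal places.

314.231

X̄̄ = (297.5 + 301.3 + 297.4 + 301.9 + 293.4 + 301.8 + 294.2 + 301.5 + 306.9 + 301.9 + 298.7) / 11 = 299.6818
s̄ = (19.4 + 16.5 + 15.0 + 8.9 + 9.4 + 6.3 + 17.5 + 8.5 + 12.7 + 12.4 + 8.8) / 11 = 12.3091
UCL = X̄̄ + A₃·s̄ = 299.6818 + 1.182 × 12.3091 = 314.2312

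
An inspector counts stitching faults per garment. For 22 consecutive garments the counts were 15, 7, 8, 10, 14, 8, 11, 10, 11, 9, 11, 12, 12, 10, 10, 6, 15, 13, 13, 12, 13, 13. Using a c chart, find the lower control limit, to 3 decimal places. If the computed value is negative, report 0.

c̄ = (15 + 7 + 8 + 10 + 14 + 8 + 11 + 10 + 11 + 9 + 11 + 12 + 12 + 10 + 10 + 6 + 15 + 13 + 13 + 12 + 13 + 13) / 22 = 243 / 22 = 11.0455
LCL = c̄ − 3√c̄ = 11.0455 − 3 × 3.3235 = 1.0750

1.075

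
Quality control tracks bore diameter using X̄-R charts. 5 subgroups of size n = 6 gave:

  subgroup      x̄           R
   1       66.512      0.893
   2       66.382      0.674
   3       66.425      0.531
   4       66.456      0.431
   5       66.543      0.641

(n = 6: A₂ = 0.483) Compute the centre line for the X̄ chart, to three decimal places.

66.464

X̄̄ = (66.512 + 66.382 + 66.425 + 66.456 + 66.543) / 5 = 332.3180 / 5 = 66.4636
CL = X̄̄ = 66.4636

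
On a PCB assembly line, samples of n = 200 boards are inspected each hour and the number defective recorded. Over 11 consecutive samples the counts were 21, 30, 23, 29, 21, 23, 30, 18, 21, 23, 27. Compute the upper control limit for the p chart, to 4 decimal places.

0.1901

p̄ = Σdᵢ / (k·n) = 266 / (11 × 200) = 0.12091
UCL = p̄ + 3·√(p̄(1−p̄)/n) = 0.12091 + 3 × √(0.12091×0.87909/200) = 0.12091 + 3 × 0.02305 = 0.19007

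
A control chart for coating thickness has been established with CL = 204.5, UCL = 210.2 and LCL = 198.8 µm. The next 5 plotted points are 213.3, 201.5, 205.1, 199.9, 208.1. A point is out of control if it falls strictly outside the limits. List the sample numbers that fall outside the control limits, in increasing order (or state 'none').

1

Compare each point to [198.8, 210.2]: sample 1 = 213.3 > UCL.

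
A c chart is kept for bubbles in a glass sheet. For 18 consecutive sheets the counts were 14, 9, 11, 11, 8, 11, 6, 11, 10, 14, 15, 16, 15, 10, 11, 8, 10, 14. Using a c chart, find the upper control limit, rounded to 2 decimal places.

c̄ = (14 + 9 + 11 + 11 + 8 + 11 + 6 + 11 + 10 + 14 + 15 + 16 + 15 + 10 + 11 + 8 + 10 + 14) / 18 = 204 / 18 = 11.3333
UCL = c̄ + 3√c̄ = 11.3333 + 3 × √11.3333 = 11.3333 + 3 × 3.3665 = 21.4328

21.43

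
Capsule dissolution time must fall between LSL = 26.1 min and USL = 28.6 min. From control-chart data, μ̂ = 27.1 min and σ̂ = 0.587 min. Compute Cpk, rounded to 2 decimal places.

0.57

Cpu = (USL − μ̂) / (3σ̂) = (28.6 − 27.1) / (3 × 0.587) = 0.8518; Cpl = (μ̂ − LSL) / (3σ̂) = (27.1 − 26.1) / (3 × 0.587) = 0.5679; Cpk = min(Cpu, Cpl) = 0.5679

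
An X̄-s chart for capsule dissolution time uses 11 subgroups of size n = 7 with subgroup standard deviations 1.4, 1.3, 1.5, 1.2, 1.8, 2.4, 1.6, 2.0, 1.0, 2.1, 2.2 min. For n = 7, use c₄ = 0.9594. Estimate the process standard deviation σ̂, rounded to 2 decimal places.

s̄ = (1.4 + 1.3 + 1.5 + 1.2 + 1.8 + 2.4 + 1.6 + 2.0 + 1.0 + 2.1 + 2.2) / 11 = 1.6818
σ̂ = s̄ / c₄ = 1.6818 / 0.9594 = 1.7530

1.75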